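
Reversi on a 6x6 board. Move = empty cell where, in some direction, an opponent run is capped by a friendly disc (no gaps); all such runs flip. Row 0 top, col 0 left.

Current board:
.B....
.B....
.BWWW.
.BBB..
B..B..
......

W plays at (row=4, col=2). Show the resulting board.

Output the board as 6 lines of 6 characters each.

Answer: .B....
.B....
.BWWW.
.BWW..
B.WB..
......

Derivation:
Place W at (4,2); scan 8 dirs for brackets.
Dir NW: opp run (3,1), next='.' -> no flip
Dir N: opp run (3,2) capped by W -> flip
Dir NE: opp run (3,3) capped by W -> flip
Dir W: first cell '.' (not opp) -> no flip
Dir E: opp run (4,3), next='.' -> no flip
Dir SW: first cell '.' (not opp) -> no flip
Dir S: first cell '.' (not opp) -> no flip
Dir SE: first cell '.' (not opp) -> no flip
All flips: (3,2) (3,3)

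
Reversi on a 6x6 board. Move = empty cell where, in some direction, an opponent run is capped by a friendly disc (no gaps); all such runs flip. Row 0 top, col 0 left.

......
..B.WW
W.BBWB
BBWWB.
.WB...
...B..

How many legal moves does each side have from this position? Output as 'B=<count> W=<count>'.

Answer: B=10 W=10

Derivation:
-- B to move --
(0,3): flips 1 -> legal
(0,4): flips 2 -> legal
(0,5): flips 2 -> legal
(1,0): flips 1 -> legal
(1,1): no bracket -> illegal
(1,3): no bracket -> illegal
(2,1): no bracket -> illegal
(3,5): no bracket -> illegal
(4,0): flips 1 -> legal
(4,3): flips 1 -> legal
(4,4): flips 1 -> legal
(5,0): flips 2 -> legal
(5,1): flips 1 -> legal
(5,2): flips 1 -> legal
B mobility = 10
-- W to move --
(0,1): no bracket -> illegal
(0,2): flips 2 -> legal
(0,3): no bracket -> illegal
(1,1): flips 1 -> legal
(1,3): flips 1 -> legal
(2,1): flips 3 -> legal
(3,5): flips 2 -> legal
(4,0): flips 1 -> legal
(4,3): flips 1 -> legal
(4,4): flips 1 -> legal
(4,5): no bracket -> illegal
(5,1): flips 1 -> legal
(5,2): flips 1 -> legal
(5,4): no bracket -> illegal
W mobility = 10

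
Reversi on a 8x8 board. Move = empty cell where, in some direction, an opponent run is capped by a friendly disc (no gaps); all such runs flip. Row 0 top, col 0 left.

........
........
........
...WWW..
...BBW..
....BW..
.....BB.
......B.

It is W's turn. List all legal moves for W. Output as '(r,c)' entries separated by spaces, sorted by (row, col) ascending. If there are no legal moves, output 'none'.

Answer: (4,2) (5,2) (5,3) (6,3) (6,4) (7,5) (7,7)

Derivation:
(3,2): no bracket -> illegal
(4,2): flips 2 -> legal
(5,2): flips 1 -> legal
(5,3): flips 3 -> legal
(5,6): no bracket -> illegal
(5,7): no bracket -> illegal
(6,3): flips 1 -> legal
(6,4): flips 2 -> legal
(6,7): no bracket -> illegal
(7,4): no bracket -> illegal
(7,5): flips 1 -> legal
(7,7): flips 1 -> legal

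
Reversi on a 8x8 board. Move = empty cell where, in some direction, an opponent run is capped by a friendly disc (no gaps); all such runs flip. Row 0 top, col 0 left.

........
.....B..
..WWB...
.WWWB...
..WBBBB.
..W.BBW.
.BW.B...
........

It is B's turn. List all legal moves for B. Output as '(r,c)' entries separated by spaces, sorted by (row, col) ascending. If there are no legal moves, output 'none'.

(1,1): flips 2 -> legal
(1,2): flips 1 -> legal
(1,3): flips 2 -> legal
(1,4): no bracket -> illegal
(2,0): no bracket -> illegal
(2,1): flips 3 -> legal
(3,0): flips 3 -> legal
(4,0): no bracket -> illegal
(4,1): flips 1 -> legal
(4,7): no bracket -> illegal
(5,1): flips 2 -> legal
(5,3): no bracket -> illegal
(5,7): flips 1 -> legal
(6,3): flips 1 -> legal
(6,5): no bracket -> illegal
(6,6): flips 1 -> legal
(6,7): flips 1 -> legal
(7,1): no bracket -> illegal
(7,2): no bracket -> illegal
(7,3): no bracket -> illegal

Answer: (1,1) (1,2) (1,3) (2,1) (3,0) (4,1) (5,1) (5,7) (6,3) (6,6) (6,7)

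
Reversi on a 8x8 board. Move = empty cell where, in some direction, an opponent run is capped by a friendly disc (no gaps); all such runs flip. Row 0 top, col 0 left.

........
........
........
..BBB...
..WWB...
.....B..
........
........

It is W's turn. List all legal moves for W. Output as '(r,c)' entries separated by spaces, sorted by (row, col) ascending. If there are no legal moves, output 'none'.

(2,1): flips 1 -> legal
(2,2): flips 1 -> legal
(2,3): flips 1 -> legal
(2,4): flips 1 -> legal
(2,5): flips 1 -> legal
(3,1): no bracket -> illegal
(3,5): no bracket -> illegal
(4,1): no bracket -> illegal
(4,5): flips 1 -> legal
(4,6): no bracket -> illegal
(5,3): no bracket -> illegal
(5,4): no bracket -> illegal
(5,6): no bracket -> illegal
(6,4): no bracket -> illegal
(6,5): no bracket -> illegal
(6,6): no bracket -> illegal

Answer: (2,1) (2,2) (2,3) (2,4) (2,5) (4,5)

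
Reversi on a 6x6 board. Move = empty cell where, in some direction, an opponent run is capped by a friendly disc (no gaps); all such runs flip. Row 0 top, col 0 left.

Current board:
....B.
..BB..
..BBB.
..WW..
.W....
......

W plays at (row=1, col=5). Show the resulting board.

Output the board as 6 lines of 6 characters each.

Place W at (1,5); scan 8 dirs for brackets.
Dir NW: opp run (0,4), next=edge -> no flip
Dir N: first cell '.' (not opp) -> no flip
Dir NE: edge -> no flip
Dir W: first cell '.' (not opp) -> no flip
Dir E: edge -> no flip
Dir SW: opp run (2,4) capped by W -> flip
Dir S: first cell '.' (not opp) -> no flip
Dir SE: edge -> no flip
All flips: (2,4)

Answer: ....B.
..BB.W
..BBW.
..WW..
.W....
......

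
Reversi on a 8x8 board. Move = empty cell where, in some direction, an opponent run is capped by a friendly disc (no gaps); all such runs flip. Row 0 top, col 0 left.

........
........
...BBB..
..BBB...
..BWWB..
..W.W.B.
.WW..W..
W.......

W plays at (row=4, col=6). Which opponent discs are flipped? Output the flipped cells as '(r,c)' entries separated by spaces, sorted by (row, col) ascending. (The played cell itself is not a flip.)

Dir NW: first cell '.' (not opp) -> no flip
Dir N: first cell '.' (not opp) -> no flip
Dir NE: first cell '.' (not opp) -> no flip
Dir W: opp run (4,5) capped by W -> flip
Dir E: first cell '.' (not opp) -> no flip
Dir SW: first cell '.' (not opp) -> no flip
Dir S: opp run (5,6), next='.' -> no flip
Dir SE: first cell '.' (not opp) -> no flip

Answer: (4,5)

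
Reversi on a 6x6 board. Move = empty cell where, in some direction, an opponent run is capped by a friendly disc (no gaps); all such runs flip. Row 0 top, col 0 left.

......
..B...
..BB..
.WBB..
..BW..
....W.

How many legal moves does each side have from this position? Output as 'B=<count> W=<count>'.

-- B to move --
(2,0): flips 1 -> legal
(2,1): no bracket -> illegal
(3,0): flips 1 -> legal
(3,4): no bracket -> illegal
(4,0): flips 1 -> legal
(4,1): no bracket -> illegal
(4,4): flips 1 -> legal
(4,5): no bracket -> illegal
(5,2): no bracket -> illegal
(5,3): flips 1 -> legal
(5,5): no bracket -> illegal
B mobility = 5
-- W to move --
(0,1): no bracket -> illegal
(0,2): no bracket -> illegal
(0,3): no bracket -> illegal
(1,1): no bracket -> illegal
(1,3): flips 3 -> legal
(1,4): no bracket -> illegal
(2,1): flips 1 -> legal
(2,4): no bracket -> illegal
(3,4): flips 2 -> legal
(4,1): flips 1 -> legal
(4,4): no bracket -> illegal
(5,1): no bracket -> illegal
(5,2): no bracket -> illegal
(5,3): flips 1 -> legal
W mobility = 5

Answer: B=5 W=5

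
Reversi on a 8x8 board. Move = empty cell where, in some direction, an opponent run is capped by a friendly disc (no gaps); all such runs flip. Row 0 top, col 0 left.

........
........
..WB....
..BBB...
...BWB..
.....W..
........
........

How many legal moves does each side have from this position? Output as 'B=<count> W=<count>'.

Answer: B=6 W=4

Derivation:
-- B to move --
(1,1): flips 1 -> legal
(1,2): flips 1 -> legal
(1,3): no bracket -> illegal
(2,1): flips 1 -> legal
(3,1): no bracket -> illegal
(3,5): no bracket -> illegal
(4,6): no bracket -> illegal
(5,3): no bracket -> illegal
(5,4): flips 1 -> legal
(5,6): no bracket -> illegal
(6,4): no bracket -> illegal
(6,5): flips 1 -> legal
(6,6): flips 2 -> legal
B mobility = 6
-- W to move --
(1,2): no bracket -> illegal
(1,3): no bracket -> illegal
(1,4): no bracket -> illegal
(2,1): no bracket -> illegal
(2,4): flips 2 -> legal
(2,5): no bracket -> illegal
(3,1): no bracket -> illegal
(3,5): flips 1 -> legal
(3,6): no bracket -> illegal
(4,1): no bracket -> illegal
(4,2): flips 2 -> legal
(4,6): flips 1 -> legal
(5,2): no bracket -> illegal
(5,3): no bracket -> illegal
(5,4): no bracket -> illegal
(5,6): no bracket -> illegal
W mobility = 4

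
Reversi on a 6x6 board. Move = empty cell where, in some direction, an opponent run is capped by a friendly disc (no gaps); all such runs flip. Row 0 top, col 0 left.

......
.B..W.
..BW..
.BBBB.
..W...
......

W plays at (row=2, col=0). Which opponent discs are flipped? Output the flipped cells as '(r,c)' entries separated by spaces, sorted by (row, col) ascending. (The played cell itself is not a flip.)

Answer: (3,1)

Derivation:
Dir NW: edge -> no flip
Dir N: first cell '.' (not opp) -> no flip
Dir NE: opp run (1,1), next='.' -> no flip
Dir W: edge -> no flip
Dir E: first cell '.' (not opp) -> no flip
Dir SW: edge -> no flip
Dir S: first cell '.' (not opp) -> no flip
Dir SE: opp run (3,1) capped by W -> flip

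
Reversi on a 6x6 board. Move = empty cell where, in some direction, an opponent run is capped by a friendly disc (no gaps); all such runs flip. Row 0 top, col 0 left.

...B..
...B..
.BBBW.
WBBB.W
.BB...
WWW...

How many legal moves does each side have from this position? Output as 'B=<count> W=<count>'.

Answer: B=2 W=6

Derivation:
-- B to move --
(1,4): no bracket -> illegal
(1,5): flips 1 -> legal
(2,0): no bracket -> illegal
(2,5): flips 1 -> legal
(3,4): no bracket -> illegal
(4,0): no bracket -> illegal
(4,3): no bracket -> illegal
(4,4): no bracket -> illegal
(4,5): no bracket -> illegal
(5,3): no bracket -> illegal
B mobility = 2
-- W to move --
(0,2): flips 1 -> legal
(0,4): no bracket -> illegal
(1,0): no bracket -> illegal
(1,1): flips 3 -> legal
(1,2): flips 4 -> legal
(1,4): flips 3 -> legal
(2,0): flips 3 -> legal
(3,4): flips 3 -> legal
(4,0): no bracket -> illegal
(4,3): no bracket -> illegal
(4,4): no bracket -> illegal
(5,3): no bracket -> illegal
W mobility = 6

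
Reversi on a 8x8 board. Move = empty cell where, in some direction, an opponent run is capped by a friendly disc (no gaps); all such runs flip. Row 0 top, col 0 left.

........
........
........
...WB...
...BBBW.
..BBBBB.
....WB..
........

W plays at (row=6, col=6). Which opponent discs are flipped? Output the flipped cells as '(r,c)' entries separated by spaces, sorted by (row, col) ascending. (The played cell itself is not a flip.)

Dir NW: opp run (5,5) (4,4) capped by W -> flip
Dir N: opp run (5,6) capped by W -> flip
Dir NE: first cell '.' (not opp) -> no flip
Dir W: opp run (6,5) capped by W -> flip
Dir E: first cell '.' (not opp) -> no flip
Dir SW: first cell '.' (not opp) -> no flip
Dir S: first cell '.' (not opp) -> no flip
Dir SE: first cell '.' (not opp) -> no flip

Answer: (4,4) (5,5) (5,6) (6,5)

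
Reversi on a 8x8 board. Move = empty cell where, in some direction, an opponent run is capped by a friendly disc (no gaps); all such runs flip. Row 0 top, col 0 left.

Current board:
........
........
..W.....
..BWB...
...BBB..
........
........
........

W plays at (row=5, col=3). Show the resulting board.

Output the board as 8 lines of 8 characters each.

Answer: ........
........
..W.....
..BWB...
...WBB..
...W....
........
........

Derivation:
Place W at (5,3); scan 8 dirs for brackets.
Dir NW: first cell '.' (not opp) -> no flip
Dir N: opp run (4,3) capped by W -> flip
Dir NE: opp run (4,4), next='.' -> no flip
Dir W: first cell '.' (not opp) -> no flip
Dir E: first cell '.' (not opp) -> no flip
Dir SW: first cell '.' (not opp) -> no flip
Dir S: first cell '.' (not opp) -> no flip
Dir SE: first cell '.' (not opp) -> no flip
All flips: (4,3)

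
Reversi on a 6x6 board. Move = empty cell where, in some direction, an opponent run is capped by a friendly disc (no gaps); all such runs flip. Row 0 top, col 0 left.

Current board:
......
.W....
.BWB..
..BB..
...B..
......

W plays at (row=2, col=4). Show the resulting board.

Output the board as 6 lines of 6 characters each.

Answer: ......
.W....
.BWWW.
..BB..
...B..
......

Derivation:
Place W at (2,4); scan 8 dirs for brackets.
Dir NW: first cell '.' (not opp) -> no flip
Dir N: first cell '.' (not opp) -> no flip
Dir NE: first cell '.' (not opp) -> no flip
Dir W: opp run (2,3) capped by W -> flip
Dir E: first cell '.' (not opp) -> no flip
Dir SW: opp run (3,3), next='.' -> no flip
Dir S: first cell '.' (not opp) -> no flip
Dir SE: first cell '.' (not opp) -> no flip
All flips: (2,3)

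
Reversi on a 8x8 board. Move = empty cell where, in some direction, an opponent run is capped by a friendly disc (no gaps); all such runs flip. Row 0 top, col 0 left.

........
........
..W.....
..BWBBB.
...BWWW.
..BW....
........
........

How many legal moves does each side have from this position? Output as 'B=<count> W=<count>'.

Answer: B=9 W=9

Derivation:
-- B to move --
(1,1): no bracket -> illegal
(1,2): flips 1 -> legal
(1,3): no bracket -> illegal
(2,1): no bracket -> illegal
(2,3): flips 1 -> legal
(2,4): no bracket -> illegal
(3,1): no bracket -> illegal
(3,7): no bracket -> illegal
(4,2): no bracket -> illegal
(4,7): flips 3 -> legal
(5,4): flips 3 -> legal
(5,5): flips 1 -> legal
(5,6): flips 2 -> legal
(5,7): flips 1 -> legal
(6,2): flips 2 -> legal
(6,3): flips 1 -> legal
(6,4): no bracket -> illegal
B mobility = 9
-- W to move --
(2,1): no bracket -> illegal
(2,3): flips 1 -> legal
(2,4): flips 2 -> legal
(2,5): flips 1 -> legal
(2,6): flips 2 -> legal
(2,7): flips 1 -> legal
(3,1): flips 1 -> legal
(3,7): flips 3 -> legal
(4,1): no bracket -> illegal
(4,2): flips 2 -> legal
(4,7): no bracket -> illegal
(5,1): flips 1 -> legal
(5,4): no bracket -> illegal
(6,1): no bracket -> illegal
(6,2): no bracket -> illegal
(6,3): no bracket -> illegal
W mobility = 9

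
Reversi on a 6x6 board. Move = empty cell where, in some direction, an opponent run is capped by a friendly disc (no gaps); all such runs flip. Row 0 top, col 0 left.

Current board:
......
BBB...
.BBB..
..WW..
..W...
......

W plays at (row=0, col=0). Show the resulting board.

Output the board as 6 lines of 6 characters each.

Answer: W.....
BWB...
.BWB..
..WW..
..W...
......

Derivation:
Place W at (0,0); scan 8 dirs for brackets.
Dir NW: edge -> no flip
Dir N: edge -> no flip
Dir NE: edge -> no flip
Dir W: edge -> no flip
Dir E: first cell '.' (not opp) -> no flip
Dir SW: edge -> no flip
Dir S: opp run (1,0), next='.' -> no flip
Dir SE: opp run (1,1) (2,2) capped by W -> flip
All flips: (1,1) (2,2)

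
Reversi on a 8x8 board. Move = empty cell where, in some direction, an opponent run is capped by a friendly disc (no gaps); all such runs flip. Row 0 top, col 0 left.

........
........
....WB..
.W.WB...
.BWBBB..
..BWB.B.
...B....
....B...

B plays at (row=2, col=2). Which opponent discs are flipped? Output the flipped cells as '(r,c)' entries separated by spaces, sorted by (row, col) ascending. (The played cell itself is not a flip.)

Dir NW: first cell '.' (not opp) -> no flip
Dir N: first cell '.' (not opp) -> no flip
Dir NE: first cell '.' (not opp) -> no flip
Dir W: first cell '.' (not opp) -> no flip
Dir E: first cell '.' (not opp) -> no flip
Dir SW: opp run (3,1), next='.' -> no flip
Dir S: first cell '.' (not opp) -> no flip
Dir SE: opp run (3,3) capped by B -> flip

Answer: (3,3)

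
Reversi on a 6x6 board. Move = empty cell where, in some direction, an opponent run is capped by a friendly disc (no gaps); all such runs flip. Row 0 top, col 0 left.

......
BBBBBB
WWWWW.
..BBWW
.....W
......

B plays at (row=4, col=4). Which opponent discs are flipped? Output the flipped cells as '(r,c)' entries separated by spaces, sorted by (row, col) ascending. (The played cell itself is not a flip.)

Answer: (2,4) (3,4)

Derivation:
Dir NW: first cell 'B' (not opp) -> no flip
Dir N: opp run (3,4) (2,4) capped by B -> flip
Dir NE: opp run (3,5), next=edge -> no flip
Dir W: first cell '.' (not opp) -> no flip
Dir E: opp run (4,5), next=edge -> no flip
Dir SW: first cell '.' (not opp) -> no flip
Dir S: first cell '.' (not opp) -> no flip
Dir SE: first cell '.' (not opp) -> no flip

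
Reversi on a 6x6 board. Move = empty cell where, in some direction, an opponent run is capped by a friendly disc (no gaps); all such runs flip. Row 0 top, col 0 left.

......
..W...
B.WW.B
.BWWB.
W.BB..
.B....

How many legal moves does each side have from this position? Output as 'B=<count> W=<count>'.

Answer: B=5 W=6

Derivation:
-- B to move --
(0,1): flips 2 -> legal
(0,2): flips 3 -> legal
(0,3): no bracket -> illegal
(1,1): no bracket -> illegal
(1,3): flips 3 -> legal
(1,4): no bracket -> illegal
(2,1): flips 1 -> legal
(2,4): flips 1 -> legal
(3,0): no bracket -> illegal
(4,1): no bracket -> illegal
(4,4): no bracket -> illegal
(5,0): no bracket -> illegal
B mobility = 5
-- W to move --
(1,0): no bracket -> illegal
(1,1): no bracket -> illegal
(1,4): no bracket -> illegal
(1,5): no bracket -> illegal
(2,1): no bracket -> illegal
(2,4): no bracket -> illegal
(3,0): flips 1 -> legal
(3,5): flips 1 -> legal
(4,1): no bracket -> illegal
(4,4): no bracket -> illegal
(4,5): flips 1 -> legal
(5,0): no bracket -> illegal
(5,2): flips 1 -> legal
(5,3): flips 1 -> legal
(5,4): flips 1 -> legal
W mobility = 6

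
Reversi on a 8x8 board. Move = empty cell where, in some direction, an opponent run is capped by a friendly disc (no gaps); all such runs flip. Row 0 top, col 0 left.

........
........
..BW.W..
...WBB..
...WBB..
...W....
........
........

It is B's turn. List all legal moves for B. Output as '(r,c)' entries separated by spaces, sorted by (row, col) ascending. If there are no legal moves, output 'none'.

(1,2): flips 1 -> legal
(1,3): no bracket -> illegal
(1,4): no bracket -> illegal
(1,5): flips 1 -> legal
(1,6): flips 1 -> legal
(2,4): flips 1 -> legal
(2,6): no bracket -> illegal
(3,2): flips 1 -> legal
(3,6): no bracket -> illegal
(4,2): flips 1 -> legal
(5,2): flips 1 -> legal
(5,4): no bracket -> illegal
(6,2): flips 1 -> legal
(6,3): no bracket -> illegal
(6,4): no bracket -> illegal

Answer: (1,2) (1,5) (1,6) (2,4) (3,2) (4,2) (5,2) (6,2)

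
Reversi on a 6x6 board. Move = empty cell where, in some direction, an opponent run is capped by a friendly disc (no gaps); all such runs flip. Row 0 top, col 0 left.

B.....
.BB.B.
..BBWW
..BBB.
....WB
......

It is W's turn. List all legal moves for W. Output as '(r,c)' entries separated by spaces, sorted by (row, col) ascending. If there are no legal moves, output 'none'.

Answer: (0,3) (0,4) (2,1) (4,2) (4,3)

Derivation:
(0,1): no bracket -> illegal
(0,2): no bracket -> illegal
(0,3): flips 1 -> legal
(0,4): flips 1 -> legal
(0,5): no bracket -> illegal
(1,0): no bracket -> illegal
(1,3): no bracket -> illegal
(1,5): no bracket -> illegal
(2,0): no bracket -> illegal
(2,1): flips 2 -> legal
(3,1): no bracket -> illegal
(3,5): no bracket -> illegal
(4,1): no bracket -> illegal
(4,2): flips 1 -> legal
(4,3): flips 1 -> legal
(5,4): no bracket -> illegal
(5,5): no bracket -> illegal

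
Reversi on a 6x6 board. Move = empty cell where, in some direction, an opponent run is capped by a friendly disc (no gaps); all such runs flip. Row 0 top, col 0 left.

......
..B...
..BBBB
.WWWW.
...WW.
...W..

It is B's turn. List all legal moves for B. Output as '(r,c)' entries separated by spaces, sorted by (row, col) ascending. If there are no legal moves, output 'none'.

Answer: (4,0) (4,1) (4,2) (4,5) (5,2) (5,4) (5,5)

Derivation:
(2,0): no bracket -> illegal
(2,1): no bracket -> illegal
(3,0): no bracket -> illegal
(3,5): no bracket -> illegal
(4,0): flips 1 -> legal
(4,1): flips 1 -> legal
(4,2): flips 2 -> legal
(4,5): flips 1 -> legal
(5,2): flips 2 -> legal
(5,4): flips 2 -> legal
(5,5): flips 2 -> legal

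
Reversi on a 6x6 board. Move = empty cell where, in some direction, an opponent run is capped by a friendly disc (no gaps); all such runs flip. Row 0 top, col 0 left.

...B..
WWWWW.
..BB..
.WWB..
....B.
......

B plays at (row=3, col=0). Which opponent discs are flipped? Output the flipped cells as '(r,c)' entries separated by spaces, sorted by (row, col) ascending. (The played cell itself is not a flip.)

Answer: (3,1) (3,2)

Derivation:
Dir NW: edge -> no flip
Dir N: first cell '.' (not opp) -> no flip
Dir NE: first cell '.' (not opp) -> no flip
Dir W: edge -> no flip
Dir E: opp run (3,1) (3,2) capped by B -> flip
Dir SW: edge -> no flip
Dir S: first cell '.' (not opp) -> no flip
Dir SE: first cell '.' (not opp) -> no flip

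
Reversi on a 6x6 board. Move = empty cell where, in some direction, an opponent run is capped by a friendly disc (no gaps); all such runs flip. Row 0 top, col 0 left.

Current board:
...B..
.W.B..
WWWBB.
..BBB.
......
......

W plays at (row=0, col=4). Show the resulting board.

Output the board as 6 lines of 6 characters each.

Place W at (0,4); scan 8 dirs for brackets.
Dir NW: edge -> no flip
Dir N: edge -> no flip
Dir NE: edge -> no flip
Dir W: opp run (0,3), next='.' -> no flip
Dir E: first cell '.' (not opp) -> no flip
Dir SW: opp run (1,3) capped by W -> flip
Dir S: first cell '.' (not opp) -> no flip
Dir SE: first cell '.' (not opp) -> no flip
All flips: (1,3)

Answer: ...BW.
.W.W..
WWWBB.
..BBB.
......
......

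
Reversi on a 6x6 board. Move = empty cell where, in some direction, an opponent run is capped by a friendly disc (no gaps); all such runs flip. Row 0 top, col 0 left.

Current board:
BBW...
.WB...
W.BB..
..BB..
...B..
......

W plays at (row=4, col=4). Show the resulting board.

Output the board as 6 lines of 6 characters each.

Place W at (4,4); scan 8 dirs for brackets.
Dir NW: opp run (3,3) (2,2) capped by W -> flip
Dir N: first cell '.' (not opp) -> no flip
Dir NE: first cell '.' (not opp) -> no flip
Dir W: opp run (4,3), next='.' -> no flip
Dir E: first cell '.' (not opp) -> no flip
Dir SW: first cell '.' (not opp) -> no flip
Dir S: first cell '.' (not opp) -> no flip
Dir SE: first cell '.' (not opp) -> no flip
All flips: (2,2) (3,3)

Answer: BBW...
.WB...
W.WB..
..BW..
...BW.
......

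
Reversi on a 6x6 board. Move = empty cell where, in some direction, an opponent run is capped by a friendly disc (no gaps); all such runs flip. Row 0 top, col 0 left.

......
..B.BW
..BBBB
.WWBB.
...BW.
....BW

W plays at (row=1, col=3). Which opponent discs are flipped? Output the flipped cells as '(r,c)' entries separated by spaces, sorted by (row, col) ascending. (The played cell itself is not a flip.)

Dir NW: first cell '.' (not opp) -> no flip
Dir N: first cell '.' (not opp) -> no flip
Dir NE: first cell '.' (not opp) -> no flip
Dir W: opp run (1,2), next='.' -> no flip
Dir E: opp run (1,4) capped by W -> flip
Dir SW: opp run (2,2) capped by W -> flip
Dir S: opp run (2,3) (3,3) (4,3), next='.' -> no flip
Dir SE: opp run (2,4), next='.' -> no flip

Answer: (1,4) (2,2)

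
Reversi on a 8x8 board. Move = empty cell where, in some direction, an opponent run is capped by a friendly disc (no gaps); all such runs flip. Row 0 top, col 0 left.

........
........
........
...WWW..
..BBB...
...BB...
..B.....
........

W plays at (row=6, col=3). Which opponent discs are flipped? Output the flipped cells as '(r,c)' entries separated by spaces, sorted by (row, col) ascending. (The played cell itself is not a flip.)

Answer: (4,3) (5,3)

Derivation:
Dir NW: first cell '.' (not opp) -> no flip
Dir N: opp run (5,3) (4,3) capped by W -> flip
Dir NE: opp run (5,4), next='.' -> no flip
Dir W: opp run (6,2), next='.' -> no flip
Dir E: first cell '.' (not opp) -> no flip
Dir SW: first cell '.' (not opp) -> no flip
Dir S: first cell '.' (not opp) -> no flip
Dir SE: first cell '.' (not opp) -> no flip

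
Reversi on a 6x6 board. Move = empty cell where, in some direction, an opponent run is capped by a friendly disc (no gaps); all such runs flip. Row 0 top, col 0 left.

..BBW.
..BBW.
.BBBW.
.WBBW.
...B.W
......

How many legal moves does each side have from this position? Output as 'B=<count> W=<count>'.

Answer: B=7 W=6

Derivation:
-- B to move --
(0,5): flips 2 -> legal
(1,5): flips 2 -> legal
(2,0): no bracket -> illegal
(2,5): flips 3 -> legal
(3,0): flips 1 -> legal
(3,5): flips 2 -> legal
(4,0): flips 1 -> legal
(4,1): flips 1 -> legal
(4,2): no bracket -> illegal
(4,4): no bracket -> illegal
(5,4): no bracket -> illegal
(5,5): no bracket -> illegal
B mobility = 7
-- W to move --
(0,1): flips 4 -> legal
(1,0): no bracket -> illegal
(1,1): flips 3 -> legal
(2,0): flips 3 -> legal
(3,0): no bracket -> illegal
(4,1): flips 2 -> legal
(4,2): flips 1 -> legal
(4,4): no bracket -> illegal
(5,2): flips 1 -> legal
(5,3): no bracket -> illegal
(5,4): no bracket -> illegal
W mobility = 6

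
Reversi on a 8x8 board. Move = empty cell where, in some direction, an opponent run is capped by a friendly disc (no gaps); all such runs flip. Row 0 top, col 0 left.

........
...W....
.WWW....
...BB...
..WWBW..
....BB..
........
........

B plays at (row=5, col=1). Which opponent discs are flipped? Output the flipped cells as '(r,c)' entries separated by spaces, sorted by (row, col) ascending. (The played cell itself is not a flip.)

Dir NW: first cell '.' (not opp) -> no flip
Dir N: first cell '.' (not opp) -> no flip
Dir NE: opp run (4,2) capped by B -> flip
Dir W: first cell '.' (not opp) -> no flip
Dir E: first cell '.' (not opp) -> no flip
Dir SW: first cell '.' (not opp) -> no flip
Dir S: first cell '.' (not opp) -> no flip
Dir SE: first cell '.' (not opp) -> no flip

Answer: (4,2)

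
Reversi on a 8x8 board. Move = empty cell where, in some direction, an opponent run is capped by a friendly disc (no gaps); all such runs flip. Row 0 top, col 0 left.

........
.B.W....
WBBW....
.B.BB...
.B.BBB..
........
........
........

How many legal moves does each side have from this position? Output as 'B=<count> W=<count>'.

Answer: B=4 W=5

Derivation:
-- B to move --
(0,2): no bracket -> illegal
(0,3): flips 2 -> legal
(0,4): flips 1 -> legal
(1,0): no bracket -> illegal
(1,2): flips 1 -> legal
(1,4): no bracket -> illegal
(2,4): flips 1 -> legal
(3,0): no bracket -> illegal
(3,2): no bracket -> illegal
B mobility = 4
-- W to move --
(0,0): no bracket -> illegal
(0,1): no bracket -> illegal
(0,2): flips 1 -> legal
(1,0): no bracket -> illegal
(1,2): no bracket -> illegal
(2,4): no bracket -> illegal
(2,5): no bracket -> illegal
(3,0): no bracket -> illegal
(3,2): no bracket -> illegal
(3,5): no bracket -> illegal
(3,6): no bracket -> illegal
(4,0): flips 2 -> legal
(4,2): flips 1 -> legal
(4,6): no bracket -> illegal
(5,0): no bracket -> illegal
(5,1): no bracket -> illegal
(5,2): no bracket -> illegal
(5,3): flips 2 -> legal
(5,4): no bracket -> illegal
(5,5): no bracket -> illegal
(5,6): flips 2 -> legal
W mobility = 5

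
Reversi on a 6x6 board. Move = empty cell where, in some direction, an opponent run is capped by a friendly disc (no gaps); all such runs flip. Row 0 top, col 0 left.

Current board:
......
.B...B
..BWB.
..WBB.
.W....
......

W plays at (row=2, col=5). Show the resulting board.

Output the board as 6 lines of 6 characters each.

Place W at (2,5); scan 8 dirs for brackets.
Dir NW: first cell '.' (not opp) -> no flip
Dir N: opp run (1,5), next='.' -> no flip
Dir NE: edge -> no flip
Dir W: opp run (2,4) capped by W -> flip
Dir E: edge -> no flip
Dir SW: opp run (3,4), next='.' -> no flip
Dir S: first cell '.' (not opp) -> no flip
Dir SE: edge -> no flip
All flips: (2,4)

Answer: ......
.B...B
..BWWW
..WBB.
.W....
......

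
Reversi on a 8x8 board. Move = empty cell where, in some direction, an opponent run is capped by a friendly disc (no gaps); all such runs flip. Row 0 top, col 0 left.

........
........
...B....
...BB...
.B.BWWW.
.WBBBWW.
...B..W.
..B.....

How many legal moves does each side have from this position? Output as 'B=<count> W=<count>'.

Answer: B=8 W=7

Derivation:
-- B to move --
(3,5): flips 1 -> legal
(3,6): flips 1 -> legal
(3,7): no bracket -> illegal
(4,0): no bracket -> illegal
(4,2): no bracket -> illegal
(4,7): flips 3 -> legal
(5,0): flips 1 -> legal
(5,7): flips 2 -> legal
(6,0): no bracket -> illegal
(6,1): flips 1 -> legal
(6,2): no bracket -> illegal
(6,4): no bracket -> illegal
(6,5): no bracket -> illegal
(6,7): flips 2 -> legal
(7,5): no bracket -> illegal
(7,6): no bracket -> illegal
(7,7): flips 3 -> legal
B mobility = 8
-- W to move --
(1,2): flips 2 -> legal
(1,3): no bracket -> illegal
(1,4): no bracket -> illegal
(2,2): flips 1 -> legal
(2,4): flips 1 -> legal
(2,5): no bracket -> illegal
(3,0): no bracket -> illegal
(3,1): flips 1 -> legal
(3,2): no bracket -> illegal
(3,5): no bracket -> illegal
(4,0): no bracket -> illegal
(4,2): flips 1 -> legal
(5,0): no bracket -> illegal
(6,1): no bracket -> illegal
(6,2): flips 1 -> legal
(6,4): flips 1 -> legal
(6,5): no bracket -> illegal
(7,1): no bracket -> illegal
(7,3): no bracket -> illegal
(7,4): no bracket -> illegal
W mobility = 7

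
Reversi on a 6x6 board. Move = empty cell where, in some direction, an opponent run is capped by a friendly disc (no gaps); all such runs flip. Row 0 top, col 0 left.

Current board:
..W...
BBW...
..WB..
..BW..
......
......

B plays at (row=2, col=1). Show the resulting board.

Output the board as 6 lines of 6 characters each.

Answer: ..W...
BBW...
.BBB..
..BW..
......
......

Derivation:
Place B at (2,1); scan 8 dirs for brackets.
Dir NW: first cell 'B' (not opp) -> no flip
Dir N: first cell 'B' (not opp) -> no flip
Dir NE: opp run (1,2), next='.' -> no flip
Dir W: first cell '.' (not opp) -> no flip
Dir E: opp run (2,2) capped by B -> flip
Dir SW: first cell '.' (not opp) -> no flip
Dir S: first cell '.' (not opp) -> no flip
Dir SE: first cell 'B' (not opp) -> no flip
All flips: (2,2)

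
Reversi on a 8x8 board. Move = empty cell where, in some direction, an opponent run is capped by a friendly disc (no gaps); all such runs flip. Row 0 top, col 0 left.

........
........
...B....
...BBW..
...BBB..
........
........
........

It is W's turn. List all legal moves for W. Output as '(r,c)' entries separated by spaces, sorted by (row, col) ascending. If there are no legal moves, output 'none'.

Answer: (3,2) (5,3) (5,5)

Derivation:
(1,2): no bracket -> illegal
(1,3): no bracket -> illegal
(1,4): no bracket -> illegal
(2,2): no bracket -> illegal
(2,4): no bracket -> illegal
(2,5): no bracket -> illegal
(3,2): flips 2 -> legal
(3,6): no bracket -> illegal
(4,2): no bracket -> illegal
(4,6): no bracket -> illegal
(5,2): no bracket -> illegal
(5,3): flips 1 -> legal
(5,4): no bracket -> illegal
(5,5): flips 1 -> legal
(5,6): no bracket -> illegal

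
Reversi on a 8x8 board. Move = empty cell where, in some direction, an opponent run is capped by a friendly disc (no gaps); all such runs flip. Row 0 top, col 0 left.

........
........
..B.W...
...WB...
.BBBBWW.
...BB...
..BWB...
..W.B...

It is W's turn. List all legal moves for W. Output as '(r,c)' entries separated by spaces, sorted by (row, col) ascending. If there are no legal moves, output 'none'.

(1,1): flips 1 -> legal
(1,2): no bracket -> illegal
(1,3): no bracket -> illegal
(2,1): no bracket -> illegal
(2,3): flips 1 -> legal
(2,5): no bracket -> illegal
(3,0): no bracket -> illegal
(3,1): no bracket -> illegal
(3,2): no bracket -> illegal
(3,5): flips 1 -> legal
(4,0): flips 4 -> legal
(5,0): no bracket -> illegal
(5,1): flips 1 -> legal
(5,2): flips 1 -> legal
(5,5): flips 1 -> legal
(6,1): flips 1 -> legal
(6,5): flips 1 -> legal
(7,1): no bracket -> illegal
(7,3): no bracket -> illegal
(7,5): no bracket -> illegal

Answer: (1,1) (2,3) (3,5) (4,0) (5,1) (5,2) (5,5) (6,1) (6,5)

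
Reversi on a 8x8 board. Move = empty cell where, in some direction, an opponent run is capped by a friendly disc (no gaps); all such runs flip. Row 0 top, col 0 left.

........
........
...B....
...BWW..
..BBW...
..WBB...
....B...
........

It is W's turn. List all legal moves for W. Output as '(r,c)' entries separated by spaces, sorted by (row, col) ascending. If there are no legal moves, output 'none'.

Answer: (1,2) (2,2) (3,2) (4,1) (5,5) (6,2) (7,4)

Derivation:
(1,2): flips 1 -> legal
(1,3): no bracket -> illegal
(1,4): no bracket -> illegal
(2,2): flips 1 -> legal
(2,4): no bracket -> illegal
(3,1): no bracket -> illegal
(3,2): flips 2 -> legal
(4,1): flips 2 -> legal
(4,5): no bracket -> illegal
(5,1): no bracket -> illegal
(5,5): flips 2 -> legal
(6,2): flips 1 -> legal
(6,3): no bracket -> illegal
(6,5): no bracket -> illegal
(7,3): no bracket -> illegal
(7,4): flips 2 -> legal
(7,5): no bracket -> illegal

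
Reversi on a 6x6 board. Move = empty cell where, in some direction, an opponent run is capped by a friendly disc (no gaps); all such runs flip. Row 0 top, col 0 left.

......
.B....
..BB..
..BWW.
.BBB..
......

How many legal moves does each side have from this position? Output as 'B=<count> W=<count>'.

-- B to move --
(2,4): flips 1 -> legal
(2,5): flips 1 -> legal
(3,5): flips 2 -> legal
(4,4): flips 1 -> legal
(4,5): flips 1 -> legal
B mobility = 5
-- W to move --
(0,0): flips 2 -> legal
(0,1): no bracket -> illegal
(0,2): no bracket -> illegal
(1,0): no bracket -> illegal
(1,2): flips 1 -> legal
(1,3): flips 1 -> legal
(1,4): no bracket -> illegal
(2,0): no bracket -> illegal
(2,1): no bracket -> illegal
(2,4): no bracket -> illegal
(3,0): no bracket -> illegal
(3,1): flips 1 -> legal
(4,0): no bracket -> illegal
(4,4): no bracket -> illegal
(5,0): no bracket -> illegal
(5,1): flips 1 -> legal
(5,2): flips 1 -> legal
(5,3): flips 1 -> legal
(5,4): no bracket -> illegal
W mobility = 7

Answer: B=5 W=7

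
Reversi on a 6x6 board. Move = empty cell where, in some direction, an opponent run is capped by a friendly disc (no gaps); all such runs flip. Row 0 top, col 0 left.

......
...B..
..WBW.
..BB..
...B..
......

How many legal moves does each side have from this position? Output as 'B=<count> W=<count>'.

Answer: B=7 W=4

Derivation:
-- B to move --
(1,1): flips 1 -> legal
(1,2): flips 1 -> legal
(1,4): no bracket -> illegal
(1,5): flips 1 -> legal
(2,1): flips 1 -> legal
(2,5): flips 1 -> legal
(3,1): flips 1 -> legal
(3,4): no bracket -> illegal
(3,5): flips 1 -> legal
B mobility = 7
-- W to move --
(0,2): flips 1 -> legal
(0,3): no bracket -> illegal
(0,4): flips 1 -> legal
(1,2): no bracket -> illegal
(1,4): no bracket -> illegal
(2,1): no bracket -> illegal
(3,1): no bracket -> illegal
(3,4): no bracket -> illegal
(4,1): no bracket -> illegal
(4,2): flips 2 -> legal
(4,4): flips 1 -> legal
(5,2): no bracket -> illegal
(5,3): no bracket -> illegal
(5,4): no bracket -> illegal
W mobility = 4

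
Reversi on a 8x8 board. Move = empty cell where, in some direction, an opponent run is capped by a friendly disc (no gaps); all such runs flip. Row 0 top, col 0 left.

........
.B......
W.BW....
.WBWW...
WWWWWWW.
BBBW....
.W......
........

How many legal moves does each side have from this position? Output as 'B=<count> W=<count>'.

-- B to move --
(1,0): no bracket -> illegal
(1,2): no bracket -> illegal
(1,3): no bracket -> illegal
(1,4): flips 1 -> legal
(2,1): flips 2 -> legal
(2,4): flips 3 -> legal
(2,5): flips 2 -> legal
(3,0): flips 3 -> legal
(3,5): flips 2 -> legal
(3,6): no bracket -> illegal
(3,7): no bracket -> illegal
(4,7): no bracket -> illegal
(5,4): flips 2 -> legal
(5,5): flips 2 -> legal
(5,6): no bracket -> illegal
(5,7): no bracket -> illegal
(6,0): no bracket -> illegal
(6,2): no bracket -> illegal
(6,3): no bracket -> illegal
(6,4): no bracket -> illegal
(7,0): flips 1 -> legal
(7,1): flips 1 -> legal
(7,2): flips 1 -> legal
B mobility = 11
-- W to move --
(0,0): flips 2 -> legal
(0,1): no bracket -> illegal
(0,2): flips 1 -> legal
(1,0): no bracket -> illegal
(1,2): flips 2 -> legal
(1,3): flips 1 -> legal
(2,1): flips 2 -> legal
(6,0): flips 2 -> legal
(6,2): flips 2 -> legal
(6,3): flips 1 -> legal
W mobility = 8

Answer: B=11 W=8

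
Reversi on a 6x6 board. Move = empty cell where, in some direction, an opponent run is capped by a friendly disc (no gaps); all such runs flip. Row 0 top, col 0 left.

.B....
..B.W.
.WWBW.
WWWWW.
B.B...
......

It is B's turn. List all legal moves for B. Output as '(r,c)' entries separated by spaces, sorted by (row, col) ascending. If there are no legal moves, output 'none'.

(0,3): no bracket -> illegal
(0,4): no bracket -> illegal
(0,5): flips 1 -> legal
(1,0): no bracket -> illegal
(1,1): no bracket -> illegal
(1,3): flips 2 -> legal
(1,5): flips 2 -> legal
(2,0): flips 4 -> legal
(2,5): flips 1 -> legal
(3,5): no bracket -> illegal
(4,1): flips 1 -> legal
(4,3): flips 1 -> legal
(4,4): no bracket -> illegal
(4,5): flips 1 -> legal

Answer: (0,5) (1,3) (1,5) (2,0) (2,5) (4,1) (4,3) (4,5)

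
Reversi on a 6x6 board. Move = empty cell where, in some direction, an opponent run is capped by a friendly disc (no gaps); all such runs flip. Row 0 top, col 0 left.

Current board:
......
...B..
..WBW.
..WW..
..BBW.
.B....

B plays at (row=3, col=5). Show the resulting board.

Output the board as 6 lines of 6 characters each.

Answer: ......
...B..
..WBB.
..WW.B
..BBW.
.B....

Derivation:
Place B at (3,5); scan 8 dirs for brackets.
Dir NW: opp run (2,4) capped by B -> flip
Dir N: first cell '.' (not opp) -> no flip
Dir NE: edge -> no flip
Dir W: first cell '.' (not opp) -> no flip
Dir E: edge -> no flip
Dir SW: opp run (4,4), next='.' -> no flip
Dir S: first cell '.' (not opp) -> no flip
Dir SE: edge -> no flip
All flips: (2,4)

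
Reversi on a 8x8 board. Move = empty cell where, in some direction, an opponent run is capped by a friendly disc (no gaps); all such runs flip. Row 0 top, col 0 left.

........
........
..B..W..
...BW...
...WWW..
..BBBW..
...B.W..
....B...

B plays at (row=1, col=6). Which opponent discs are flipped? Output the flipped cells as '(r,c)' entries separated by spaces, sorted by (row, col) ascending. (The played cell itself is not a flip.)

Dir NW: first cell '.' (not opp) -> no flip
Dir N: first cell '.' (not opp) -> no flip
Dir NE: first cell '.' (not opp) -> no flip
Dir W: first cell '.' (not opp) -> no flip
Dir E: first cell '.' (not opp) -> no flip
Dir SW: opp run (2,5) (3,4) (4,3) capped by B -> flip
Dir S: first cell '.' (not opp) -> no flip
Dir SE: first cell '.' (not opp) -> no flip

Answer: (2,5) (3,4) (4,3)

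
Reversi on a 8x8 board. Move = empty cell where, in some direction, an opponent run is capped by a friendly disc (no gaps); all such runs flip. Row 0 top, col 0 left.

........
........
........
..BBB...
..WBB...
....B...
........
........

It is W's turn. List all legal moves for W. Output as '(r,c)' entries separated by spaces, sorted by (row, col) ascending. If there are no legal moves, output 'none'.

(2,1): no bracket -> illegal
(2,2): flips 1 -> legal
(2,3): no bracket -> illegal
(2,4): flips 1 -> legal
(2,5): no bracket -> illegal
(3,1): no bracket -> illegal
(3,5): no bracket -> illegal
(4,1): no bracket -> illegal
(4,5): flips 2 -> legal
(5,2): no bracket -> illegal
(5,3): no bracket -> illegal
(5,5): no bracket -> illegal
(6,3): no bracket -> illegal
(6,4): no bracket -> illegal
(6,5): no bracket -> illegal

Answer: (2,2) (2,4) (4,5)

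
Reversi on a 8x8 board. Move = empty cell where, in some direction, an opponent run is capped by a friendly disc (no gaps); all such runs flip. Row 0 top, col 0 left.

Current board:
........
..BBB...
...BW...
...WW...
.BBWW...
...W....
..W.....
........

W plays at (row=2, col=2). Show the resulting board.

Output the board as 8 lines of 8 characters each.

Answer: ........
..BBB...
..WWW...
...WW...
.BBWW...
...W....
..W.....
........

Derivation:
Place W at (2,2); scan 8 dirs for brackets.
Dir NW: first cell '.' (not opp) -> no flip
Dir N: opp run (1,2), next='.' -> no flip
Dir NE: opp run (1,3), next='.' -> no flip
Dir W: first cell '.' (not opp) -> no flip
Dir E: opp run (2,3) capped by W -> flip
Dir SW: first cell '.' (not opp) -> no flip
Dir S: first cell '.' (not opp) -> no flip
Dir SE: first cell 'W' (not opp) -> no flip
All flips: (2,3)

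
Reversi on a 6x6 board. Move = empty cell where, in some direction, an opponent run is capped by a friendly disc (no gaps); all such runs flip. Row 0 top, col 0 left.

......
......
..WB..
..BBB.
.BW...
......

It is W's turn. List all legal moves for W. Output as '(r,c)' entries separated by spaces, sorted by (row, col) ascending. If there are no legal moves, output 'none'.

(1,2): no bracket -> illegal
(1,3): no bracket -> illegal
(1,4): no bracket -> illegal
(2,1): no bracket -> illegal
(2,4): flips 2 -> legal
(2,5): no bracket -> illegal
(3,0): no bracket -> illegal
(3,1): no bracket -> illegal
(3,5): no bracket -> illegal
(4,0): flips 1 -> legal
(4,3): no bracket -> illegal
(4,4): flips 1 -> legal
(4,5): no bracket -> illegal
(5,0): no bracket -> illegal
(5,1): no bracket -> illegal
(5,2): no bracket -> illegal

Answer: (2,4) (4,0) (4,4)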